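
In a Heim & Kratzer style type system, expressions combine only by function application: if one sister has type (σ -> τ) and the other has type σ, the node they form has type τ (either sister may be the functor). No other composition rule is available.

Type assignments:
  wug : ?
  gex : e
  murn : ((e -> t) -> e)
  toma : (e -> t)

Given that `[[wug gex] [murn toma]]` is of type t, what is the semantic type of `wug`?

[[wug gex] [murn toma]] must have type t. The sister [murn toma] has type e; that is not a function onto t, so [wug gex] must be the functor, of type (e -> t).
[wug gex] must have type (e -> t). The sister gex has type e; that is not a function onto (e -> t), so wug must be the functor, of type (e -> (e -> t)).

(e -> (e -> t))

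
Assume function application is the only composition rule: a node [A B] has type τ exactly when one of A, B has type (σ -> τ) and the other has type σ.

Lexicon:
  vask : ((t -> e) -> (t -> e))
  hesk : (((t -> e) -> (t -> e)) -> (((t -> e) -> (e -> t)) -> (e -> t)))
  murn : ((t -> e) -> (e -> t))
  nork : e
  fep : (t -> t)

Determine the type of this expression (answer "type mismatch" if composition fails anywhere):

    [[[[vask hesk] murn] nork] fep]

[vask hesk]: (((t -> e) -> (t -> e)) -> (((t -> e) -> (e -> t)) -> (e -> t))) applied to ((t -> e) -> (t -> e)) yields (((t -> e) -> (e -> t)) -> (e -> t)).
[[vask hesk] murn]: (((t -> e) -> (e -> t)) -> (e -> t)) applied to ((t -> e) -> (e -> t)) yields (e -> t).
[[[vask hesk] murn] nork]: (e -> t) applied to e yields t.
[[[[vask hesk] murn] nork] fep]: (t -> t) applied to t yields t.

t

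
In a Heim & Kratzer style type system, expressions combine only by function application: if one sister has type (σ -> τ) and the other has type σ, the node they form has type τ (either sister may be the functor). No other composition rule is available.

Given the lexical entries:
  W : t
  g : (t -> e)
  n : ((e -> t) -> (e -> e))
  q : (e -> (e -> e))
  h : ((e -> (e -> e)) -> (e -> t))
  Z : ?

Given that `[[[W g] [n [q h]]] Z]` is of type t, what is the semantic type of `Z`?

(e -> t)

At [[[W g] [n [q h]]] Z] (required: t): [[W g] [n [q h]]] is e, which is not a function with range t; hence Z is the functor — type (e -> t).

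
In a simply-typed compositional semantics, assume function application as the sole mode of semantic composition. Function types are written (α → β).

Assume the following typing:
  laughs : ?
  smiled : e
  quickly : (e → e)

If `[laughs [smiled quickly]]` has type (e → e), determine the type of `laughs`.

(e → (e → e))

[laughs [smiled quickly]] must have type (e → e). The sister [smiled quickly] has type e; that is not a function onto (e → e), so laughs must be the functor, of type (e → (e → e)).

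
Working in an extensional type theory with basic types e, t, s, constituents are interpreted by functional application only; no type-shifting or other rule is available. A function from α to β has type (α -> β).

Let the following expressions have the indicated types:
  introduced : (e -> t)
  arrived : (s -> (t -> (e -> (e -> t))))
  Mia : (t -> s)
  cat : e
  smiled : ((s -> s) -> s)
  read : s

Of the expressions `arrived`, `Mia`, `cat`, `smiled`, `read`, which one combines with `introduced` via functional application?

cat

arrived : (s -> (t -> (e -> (e -> t)))) — does not combine with introduced.
Mia : (t -> s) — does not combine with introduced.
cat — combines: introduced : (e -> t) takes cat : e as argument, giving t.
smiled : ((s -> s) -> s) — does not combine with introduced.
read : s — does not combine with introduced.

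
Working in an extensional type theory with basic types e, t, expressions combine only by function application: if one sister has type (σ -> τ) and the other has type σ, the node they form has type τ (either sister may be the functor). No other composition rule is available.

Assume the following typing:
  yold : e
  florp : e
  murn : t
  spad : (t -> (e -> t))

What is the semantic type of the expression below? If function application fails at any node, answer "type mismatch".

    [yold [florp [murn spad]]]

At [murn spad], spad : (t -> (e -> t)) takes murn : t, giving (e -> t).
At [florp [murn spad]], [murn spad] : (e -> t) takes florp : e, giving t.
At [yold [florp [murn spad]]]: neither e nor t can take the other as argument; the node is ill-typed.

type mismatch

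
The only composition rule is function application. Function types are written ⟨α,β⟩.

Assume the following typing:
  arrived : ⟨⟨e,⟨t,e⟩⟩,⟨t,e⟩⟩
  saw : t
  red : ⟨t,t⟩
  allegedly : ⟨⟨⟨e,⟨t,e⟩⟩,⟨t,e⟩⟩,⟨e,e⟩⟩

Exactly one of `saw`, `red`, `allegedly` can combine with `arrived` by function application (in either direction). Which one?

saw : t — does not combine with arrived.
red : ⟨t,t⟩ — does not combine with arrived.
allegedly — combines: allegedly : ⟨⟨⟨e,⟨t,e⟩⟩,⟨t,e⟩⟩,⟨e,e⟩⟩ takes arrived : ⟨⟨e,⟨t,e⟩⟩,⟨t,e⟩⟩ as argument, giving ⟨e,e⟩.

allegedly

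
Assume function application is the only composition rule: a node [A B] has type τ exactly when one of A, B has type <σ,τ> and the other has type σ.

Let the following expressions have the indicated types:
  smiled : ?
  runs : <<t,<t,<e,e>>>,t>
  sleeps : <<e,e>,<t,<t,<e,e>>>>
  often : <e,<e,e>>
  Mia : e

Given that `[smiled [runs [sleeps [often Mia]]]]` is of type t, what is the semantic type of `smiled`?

At [smiled [runs [sleeps [often Mia]]]] (required: t): [runs [sleeps [often Mia]]] is t, which is not a function with range t; hence smiled is the functor — type <t,t>.

<t,t>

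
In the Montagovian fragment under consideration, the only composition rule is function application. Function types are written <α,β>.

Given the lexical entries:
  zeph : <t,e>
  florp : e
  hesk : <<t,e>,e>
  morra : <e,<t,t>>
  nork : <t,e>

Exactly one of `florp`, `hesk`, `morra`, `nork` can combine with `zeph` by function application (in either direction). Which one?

florp : e — does not combine with zeph.
hesk — combines: hesk : <<t,e>,e> takes zeph : <t,e> as argument, giving e.
morra : <e,<t,t>> — does not combine with zeph.
nork : <t,e> — does not combine with zeph.

hesk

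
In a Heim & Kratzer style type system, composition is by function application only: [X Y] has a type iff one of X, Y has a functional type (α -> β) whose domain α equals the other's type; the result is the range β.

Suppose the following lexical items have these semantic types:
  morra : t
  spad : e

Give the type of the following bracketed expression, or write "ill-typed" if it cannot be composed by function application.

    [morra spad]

At [morra spad]: neither t nor e can take the other as argument; the node is ill-typed.

ill-typed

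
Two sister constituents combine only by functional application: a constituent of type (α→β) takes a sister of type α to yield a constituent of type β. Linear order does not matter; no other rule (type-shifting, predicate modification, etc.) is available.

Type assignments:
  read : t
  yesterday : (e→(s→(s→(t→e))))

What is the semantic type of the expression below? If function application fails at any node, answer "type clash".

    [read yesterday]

[read yesterday]: t and (e→(s→(s→(t→e)))) cannot combine by function application — type clash.

type clash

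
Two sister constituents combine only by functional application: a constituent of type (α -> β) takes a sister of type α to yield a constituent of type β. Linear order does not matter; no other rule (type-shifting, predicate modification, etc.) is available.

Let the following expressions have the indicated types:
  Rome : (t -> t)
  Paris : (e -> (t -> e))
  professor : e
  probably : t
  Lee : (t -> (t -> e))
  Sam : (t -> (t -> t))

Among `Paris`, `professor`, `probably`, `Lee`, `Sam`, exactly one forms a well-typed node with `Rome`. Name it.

probably

Paris : (e -> (t -> e)) — no; Rome wants t, and Paris wants e.
professor : e — no; Rome wants t, and professor wants nothing (atomic).
probably — combines: Rome : (t -> t) takes probably : t as argument, giving t.
Lee : (t -> (t -> e)) — no; Rome wants t, and Lee wants t.
Sam : (t -> (t -> t)) — no; Rome wants t, and Sam wants t.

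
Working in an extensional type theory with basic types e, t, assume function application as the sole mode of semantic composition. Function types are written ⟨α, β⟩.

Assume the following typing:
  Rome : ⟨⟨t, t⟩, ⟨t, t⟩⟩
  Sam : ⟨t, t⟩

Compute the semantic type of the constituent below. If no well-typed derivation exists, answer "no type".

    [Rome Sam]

⟨t, t⟩

[Rome Sam] — Rome of type ⟨⟨t, t⟩, ⟨t, t⟩⟩ combines with Sam of type ⟨t, t⟩: type ⟨t, t⟩.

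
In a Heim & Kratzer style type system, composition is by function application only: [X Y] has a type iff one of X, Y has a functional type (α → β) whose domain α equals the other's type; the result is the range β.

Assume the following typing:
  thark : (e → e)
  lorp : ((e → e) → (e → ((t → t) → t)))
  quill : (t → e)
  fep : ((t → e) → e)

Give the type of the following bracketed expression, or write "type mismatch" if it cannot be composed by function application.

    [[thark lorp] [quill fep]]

((t → t) → t)

[thark lorp]: functor lorp : ((e → e) → (e → ((t → t) → t))), argument thark : (e → e); result (e → ((t → t) → t)).
[quill fep]: functor fep : ((t → e) → e), argument quill : (t → e); result e.
[[thark lorp] [quill fep]]: functor [thark lorp] : (e → ((t → t) → t)), argument [quill fep] : e; result ((t → t) → t).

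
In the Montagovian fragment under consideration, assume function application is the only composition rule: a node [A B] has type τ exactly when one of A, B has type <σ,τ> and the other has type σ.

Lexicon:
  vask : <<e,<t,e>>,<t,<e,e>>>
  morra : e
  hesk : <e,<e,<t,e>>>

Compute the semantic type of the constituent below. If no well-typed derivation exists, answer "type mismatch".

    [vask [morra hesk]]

[morra hesk]: <e,<e,<t,e>>> applied to e yields <e,<t,e>>.
[vask [morra hesk]]: <<e,<t,e>>,<t,<e,e>>> applied to <e,<t,e>> yields <t,<e,e>>.

<t,<e,e>>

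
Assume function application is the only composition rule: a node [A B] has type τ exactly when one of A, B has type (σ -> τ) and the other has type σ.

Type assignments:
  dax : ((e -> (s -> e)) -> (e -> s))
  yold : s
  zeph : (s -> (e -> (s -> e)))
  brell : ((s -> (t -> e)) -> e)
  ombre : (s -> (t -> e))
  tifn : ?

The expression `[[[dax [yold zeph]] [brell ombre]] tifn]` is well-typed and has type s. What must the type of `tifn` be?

For [[[dax [yold zeph]] [brell ombre]] tifn] to have type s with [[dax [yold zeph]] [brell ombre]] of type s, tifn must be the function: tifn : (s -> s).

(s -> s)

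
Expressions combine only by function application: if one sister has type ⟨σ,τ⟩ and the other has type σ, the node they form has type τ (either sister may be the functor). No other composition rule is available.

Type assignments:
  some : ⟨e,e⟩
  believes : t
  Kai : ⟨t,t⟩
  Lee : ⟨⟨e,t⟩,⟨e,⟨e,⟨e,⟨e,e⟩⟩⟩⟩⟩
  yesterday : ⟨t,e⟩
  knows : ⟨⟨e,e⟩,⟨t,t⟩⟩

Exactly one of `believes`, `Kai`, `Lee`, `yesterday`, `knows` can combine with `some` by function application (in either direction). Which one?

believes : t — neither side's domain matches the other.
Kai : ⟨t,t⟩ — neither side's domain matches the other.
Lee : ⟨⟨e,t⟩,⟨e,⟨e,⟨e,⟨e,e⟩⟩⟩⟩⟩ — neither side's domain matches the other.
yesterday : ⟨t,e⟩ — neither side's domain matches the other.
knows — combines: knows : ⟨⟨e,e⟩,⟨t,t⟩⟩ takes some : ⟨e,e⟩ as argument, giving ⟨t,t⟩.

knows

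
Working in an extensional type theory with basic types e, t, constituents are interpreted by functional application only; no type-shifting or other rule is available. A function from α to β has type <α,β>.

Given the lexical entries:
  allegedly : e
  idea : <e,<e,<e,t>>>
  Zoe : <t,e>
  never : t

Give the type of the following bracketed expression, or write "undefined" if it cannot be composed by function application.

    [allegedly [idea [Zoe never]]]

<e,t>

[Zoe never]: Zoe is <t,e>, never is t; result e.
[idea [Zoe never]]: idea is <e,<e,<e,t>>>, [Zoe never] is e; result <e,<e,t>>.
[allegedly [idea [Zoe never]]]: [idea [Zoe never]] is <e,<e,t>>, allegedly is e; result <e,t>.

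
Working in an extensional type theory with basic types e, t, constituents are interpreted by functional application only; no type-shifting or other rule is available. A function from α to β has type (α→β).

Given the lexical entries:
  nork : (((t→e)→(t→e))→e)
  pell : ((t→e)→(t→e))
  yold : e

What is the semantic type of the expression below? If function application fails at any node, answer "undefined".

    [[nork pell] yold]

undefined

[nork pell]: functor nork : (((t→e)→(t→e))→e), argument pell : ((t→e)→(t→e)); result e.
At [[nork pell] yold]: neither e nor e can take the other as argument; the node is ill-typed.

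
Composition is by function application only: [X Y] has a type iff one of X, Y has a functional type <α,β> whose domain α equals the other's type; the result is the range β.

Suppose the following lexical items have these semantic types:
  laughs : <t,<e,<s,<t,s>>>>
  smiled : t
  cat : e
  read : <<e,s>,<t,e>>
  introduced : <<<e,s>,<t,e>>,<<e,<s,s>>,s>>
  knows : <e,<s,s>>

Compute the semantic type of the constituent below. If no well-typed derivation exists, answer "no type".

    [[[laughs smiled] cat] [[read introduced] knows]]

[laughs smiled]: <t,<e,<s,<t,s>>>> applied to t yields <e,<s,<t,s>>>.
[[laughs smiled] cat]: <e,<s,<t,s>>> applied to e yields <s,<t,s>>.
[read introduced]: <<<e,s>,<t,e>>,<<e,<s,s>>,s>> applied to <<e,s>,<t,e>> yields <<e,<s,s>>,s>.
[[read introduced] knows]: <<e,<s,s>>,s> applied to <e,<s,s>> yields s.
[[[laughs smiled] cat] [[read introduced] knows]]: <s,<t,s>> applied to s yields <t,s>.

<t,s>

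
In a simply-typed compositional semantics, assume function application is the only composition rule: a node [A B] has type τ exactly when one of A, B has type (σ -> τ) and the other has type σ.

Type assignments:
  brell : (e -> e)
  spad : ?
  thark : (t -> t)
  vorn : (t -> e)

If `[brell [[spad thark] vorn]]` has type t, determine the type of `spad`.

((t -> t) -> ((t -> e) -> ((e -> e) -> t)))

At [brell [[spad thark] vorn]] (required: t): brell is (e -> e), which is not a function with range t; hence [[spad thark] vorn] is the functor — type ((e -> e) -> t).
At [[spad thark] vorn] (required: ((e -> e) -> t)): vorn is (t -> e), which is not a function with range ((e -> e) -> t); hence [spad thark] is the functor — type ((t -> e) -> ((e -> e) -> t)).
At [spad thark] (required: ((t -> e) -> ((e -> e) -> t))): thark is (t -> t), which is not a function with range ((t -> e) -> ((e -> e) -> t)); hence spad is the functor — type ((t -> t) -> ((t -> e) -> ((e -> e) -> t))).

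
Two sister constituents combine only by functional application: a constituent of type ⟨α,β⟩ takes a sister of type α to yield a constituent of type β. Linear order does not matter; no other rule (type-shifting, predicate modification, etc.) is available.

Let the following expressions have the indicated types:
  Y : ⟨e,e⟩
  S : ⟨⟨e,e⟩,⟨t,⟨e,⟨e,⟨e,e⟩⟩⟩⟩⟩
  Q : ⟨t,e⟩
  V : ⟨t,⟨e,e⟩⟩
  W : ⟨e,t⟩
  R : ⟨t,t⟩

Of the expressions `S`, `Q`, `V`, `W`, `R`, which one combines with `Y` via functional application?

S

S — combines: S : ⟨⟨e,e⟩,⟨t,⟨e,⟨e,⟨e,e⟩⟩⟩⟩⟩ takes Y : ⟨e,e⟩ as argument, giving ⟨t,⟨e,⟨e,⟨e,e⟩⟩⟩⟩.
Q : ⟨t,e⟩ — no; Y wants e, and Q wants t.
V : ⟨t,⟨e,e⟩⟩ — no; Y wants e, and V wants t.
W : ⟨e,t⟩ — no; Y wants e, and W wants e.
R : ⟨t,t⟩ — no; Y wants e, and R wants t.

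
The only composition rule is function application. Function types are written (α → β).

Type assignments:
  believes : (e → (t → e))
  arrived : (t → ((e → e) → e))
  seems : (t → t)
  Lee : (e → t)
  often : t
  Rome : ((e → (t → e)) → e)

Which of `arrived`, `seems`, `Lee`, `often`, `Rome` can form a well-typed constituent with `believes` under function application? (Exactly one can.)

arrived : (t → ((e → e) → e)) — believes needs e; arrived needs t; neither fits.
seems : (t → t) — believes needs e; seems needs t; neither fits.
Lee : (e → t) — believes needs e; Lee needs e; neither fits.
often : t — believes needs e; often needs nothing (atomic); neither fits.
Rome — combines: Rome : ((e → (t → e)) → e) takes believes : (e → (t → e)) as argument, giving e.

Rome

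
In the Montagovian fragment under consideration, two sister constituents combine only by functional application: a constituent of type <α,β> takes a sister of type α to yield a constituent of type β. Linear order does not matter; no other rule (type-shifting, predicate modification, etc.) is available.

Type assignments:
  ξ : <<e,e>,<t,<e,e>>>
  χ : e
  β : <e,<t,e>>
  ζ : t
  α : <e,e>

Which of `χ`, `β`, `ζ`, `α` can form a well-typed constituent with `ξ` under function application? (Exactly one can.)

χ : e — ξ needs <e,e>; χ needs nothing (atomic); neither fits.
β : <e,<t,e>> — ξ needs <e,e>; β needs e; neither fits.
ζ : t — ξ needs <e,e>; ζ needs nothing (atomic); neither fits.
α — combines: ξ : <<e,e>,<t,<e,e>>> takes α : <e,e> as argument, giving <t,<e,e>>.

α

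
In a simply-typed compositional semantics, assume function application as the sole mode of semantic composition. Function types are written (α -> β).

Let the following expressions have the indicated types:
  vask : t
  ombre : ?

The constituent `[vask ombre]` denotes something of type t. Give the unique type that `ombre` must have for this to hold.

For [vask ombre] to have type t with vask of type t, ombre must be the function: ombre : (t -> t).

(t -> t)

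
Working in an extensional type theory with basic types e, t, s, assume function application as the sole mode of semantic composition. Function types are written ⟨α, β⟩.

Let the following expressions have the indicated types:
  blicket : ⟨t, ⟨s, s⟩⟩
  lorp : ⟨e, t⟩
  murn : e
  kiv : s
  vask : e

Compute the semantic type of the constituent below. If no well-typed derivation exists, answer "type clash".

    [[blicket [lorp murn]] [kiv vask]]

type clash

[lorp murn]: lorp is ⟨e, t⟩, murn is e; result t.
[blicket [lorp murn]]: blicket is ⟨t, ⟨s, s⟩⟩, [lorp murn] is t; result ⟨s, s⟩.
[kiv vask]: s and e cannot combine by function application — type clash.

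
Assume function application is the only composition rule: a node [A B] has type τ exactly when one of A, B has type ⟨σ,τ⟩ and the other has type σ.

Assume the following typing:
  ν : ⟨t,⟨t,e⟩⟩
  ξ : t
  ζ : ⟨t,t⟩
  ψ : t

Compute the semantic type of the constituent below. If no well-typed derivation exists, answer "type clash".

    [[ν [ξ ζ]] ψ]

[ξ ζ] — ζ of type ⟨t,t⟩ combines with ξ of type t: type t.
[ν [ξ ζ]] — ν of type ⟨t,⟨t,e⟩⟩ combines with [ξ ζ] of type t: type ⟨t,e⟩.
[[ν [ξ ζ]] ψ] — [ν [ξ ζ]] of type ⟨t,e⟩ combines with ψ of type t: type e.

e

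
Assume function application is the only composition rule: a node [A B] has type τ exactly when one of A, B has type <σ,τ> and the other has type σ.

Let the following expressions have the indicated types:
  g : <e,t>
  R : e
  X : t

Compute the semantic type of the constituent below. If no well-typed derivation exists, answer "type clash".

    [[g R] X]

type clash

At [g R], g : <e,t> takes R : e, giving t.
[[g R] X]: t and t cannot combine by function application — type clash.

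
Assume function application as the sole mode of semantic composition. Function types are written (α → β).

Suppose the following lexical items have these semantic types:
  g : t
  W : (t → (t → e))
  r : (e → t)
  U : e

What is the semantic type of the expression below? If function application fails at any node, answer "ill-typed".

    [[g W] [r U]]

[g W] — W of type (t → (t → e)) combines with g of type t: type (t → e).
[r U] — r of type (e → t) combines with U of type e: type t.
[[g W] [r U]] — [g W] of type (t → e) combines with [r U] of type t: type e.

e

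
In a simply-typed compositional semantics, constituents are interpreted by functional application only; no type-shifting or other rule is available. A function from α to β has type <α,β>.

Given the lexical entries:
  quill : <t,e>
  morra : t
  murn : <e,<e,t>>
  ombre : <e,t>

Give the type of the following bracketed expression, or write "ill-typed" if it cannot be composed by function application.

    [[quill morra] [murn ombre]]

[quill morra]: quill is <t,e>, morra is t; result e.
[murn ombre]: <e,<e,t>> with <e,t> — neither is a function whose domain matches the other; composition fails here.

ill-typed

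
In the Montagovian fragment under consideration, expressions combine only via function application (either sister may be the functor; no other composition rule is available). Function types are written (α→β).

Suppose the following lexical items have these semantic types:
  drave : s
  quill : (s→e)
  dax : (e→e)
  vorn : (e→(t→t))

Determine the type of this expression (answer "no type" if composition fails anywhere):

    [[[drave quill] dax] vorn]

(t→t)

[drave quill]: (s→e) applied to s yields e.
[[drave quill] dax]: (e→e) applied to e yields e.
[[[drave quill] dax] vorn]: (e→(t→t)) applied to e yields (t→t).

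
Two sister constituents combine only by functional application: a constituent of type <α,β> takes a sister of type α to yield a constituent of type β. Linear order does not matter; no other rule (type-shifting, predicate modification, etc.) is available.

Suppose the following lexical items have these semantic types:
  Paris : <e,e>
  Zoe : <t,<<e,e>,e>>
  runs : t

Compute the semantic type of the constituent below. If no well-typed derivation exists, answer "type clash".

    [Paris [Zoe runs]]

[Zoe runs]: <t,<<e,e>,e>> applied to t yields <<e,e>,e>.
[Paris [Zoe runs]]: <<e,e>,e> applied to <e,e> yields e.

e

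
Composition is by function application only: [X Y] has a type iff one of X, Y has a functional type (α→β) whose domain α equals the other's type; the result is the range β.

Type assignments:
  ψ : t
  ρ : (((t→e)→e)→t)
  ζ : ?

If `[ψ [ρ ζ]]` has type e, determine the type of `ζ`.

((((t→e)→e)→t)→(t→e))

[ψ [ρ ζ]] is required to be e. ψ : t cannot yield e as functor, so [ρ ζ] : (t→e).
[ρ ζ] is required to be (t→e). ρ : (((t→e)→e)→t) cannot yield (t→e) as functor, so ζ : ((((t→e)→e)→t)→(t→e)).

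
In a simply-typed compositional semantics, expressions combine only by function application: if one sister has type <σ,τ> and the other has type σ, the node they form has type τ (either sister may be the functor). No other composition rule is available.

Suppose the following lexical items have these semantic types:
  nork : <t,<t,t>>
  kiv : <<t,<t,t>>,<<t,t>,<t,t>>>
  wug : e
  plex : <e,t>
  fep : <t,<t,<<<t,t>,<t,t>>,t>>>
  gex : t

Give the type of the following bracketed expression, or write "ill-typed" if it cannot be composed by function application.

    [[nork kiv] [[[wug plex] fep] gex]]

t

[nork kiv]: functor kiv : <<t,<t,t>>,<<t,t>,<t,t>>>, argument nork : <t,<t,t>>; result <<t,t>,<t,t>>.
[wug plex]: functor plex : <e,t>, argument wug : e; result t.
[[wug plex] fep]: functor fep : <t,<t,<<<t,t>,<t,t>>,t>>>, argument [wug plex] : t; result <t,<<<t,t>,<t,t>>,t>>.
[[[wug plex] fep] gex]: functor [[wug plex] fep] : <t,<<<t,t>,<t,t>>,t>>, argument gex : t; result <<<t,t>,<t,t>>,t>.
[[nork kiv] [[[wug plex] fep] gex]]: functor [[[wug plex] fep] gex] : <<<t,t>,<t,t>>,t>, argument [nork kiv] : <<t,t>,<t,t>>; result t.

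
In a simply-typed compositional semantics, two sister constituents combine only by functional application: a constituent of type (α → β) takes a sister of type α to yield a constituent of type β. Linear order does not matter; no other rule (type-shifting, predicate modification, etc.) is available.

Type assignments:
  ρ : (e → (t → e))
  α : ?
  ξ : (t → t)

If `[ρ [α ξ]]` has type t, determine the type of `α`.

At [ρ [α ξ]] (required: t): ρ is (e → (t → e)), which is not a function with range t; hence [α ξ] is the functor — type ((e → (t → e)) → t).
At [α ξ] (required: ((e → (t → e)) → t)): ξ is (t → t), which is not a function with range ((e → (t → e)) → t); hence α is the functor — type ((t → t) → ((e → (t → e)) → t)).

((t → t) → ((e → (t → e)) → t))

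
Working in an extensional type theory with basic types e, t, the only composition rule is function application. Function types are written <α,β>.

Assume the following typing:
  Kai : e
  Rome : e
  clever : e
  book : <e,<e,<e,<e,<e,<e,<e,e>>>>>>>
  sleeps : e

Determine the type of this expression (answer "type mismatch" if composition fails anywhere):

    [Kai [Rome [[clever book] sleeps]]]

[clever book]: <e,<e,<e,<e,<e,<e,<e,e>>>>>>> applied to e yields <e,<e,<e,<e,<e,<e,e>>>>>>.
[[clever book] sleeps]: <e,<e,<e,<e,<e,<e,e>>>>>> applied to e yields <e,<e,<e,<e,<e,e>>>>>.
[Rome [[clever book] sleeps]]: <e,<e,<e,<e,<e,e>>>>> applied to e yields <e,<e,<e,<e,e>>>>.
[Kai [Rome [[clever book] sleeps]]]: <e,<e,<e,<e,e>>>> applied to e yields <e,<e,<e,e>>>.

<e,<e,<e,e>>>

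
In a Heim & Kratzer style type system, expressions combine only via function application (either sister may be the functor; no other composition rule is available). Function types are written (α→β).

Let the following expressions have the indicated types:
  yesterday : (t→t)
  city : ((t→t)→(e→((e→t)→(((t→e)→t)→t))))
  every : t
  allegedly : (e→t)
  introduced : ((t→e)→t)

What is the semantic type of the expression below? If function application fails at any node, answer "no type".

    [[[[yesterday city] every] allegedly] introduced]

no type

[yesterday city]: ((t→t)→(e→((e→t)→(((t→e)→t)→t)))) applied to (t→t) yields (e→((e→t)→(((t→e)→t)→t))).
At [[yesterday city] every]: neither (e→((e→t)→(((t→e)→t)→t))) nor t can take the other as argument; the node is ill-typed.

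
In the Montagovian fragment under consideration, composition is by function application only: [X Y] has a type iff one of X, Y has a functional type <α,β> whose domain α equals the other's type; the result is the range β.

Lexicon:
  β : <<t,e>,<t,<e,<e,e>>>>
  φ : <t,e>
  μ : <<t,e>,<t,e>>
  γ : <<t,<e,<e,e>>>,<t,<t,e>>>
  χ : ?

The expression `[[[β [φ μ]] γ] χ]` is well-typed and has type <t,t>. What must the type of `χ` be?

<<t,<t,e>>,<t,t>>

For [[[β [φ μ]] γ] χ] to have type <t,t> with [[β [φ μ]] γ] of type <t,<t,e>>, χ must be the function: χ : <<t,<t,e>>,<t,t>>.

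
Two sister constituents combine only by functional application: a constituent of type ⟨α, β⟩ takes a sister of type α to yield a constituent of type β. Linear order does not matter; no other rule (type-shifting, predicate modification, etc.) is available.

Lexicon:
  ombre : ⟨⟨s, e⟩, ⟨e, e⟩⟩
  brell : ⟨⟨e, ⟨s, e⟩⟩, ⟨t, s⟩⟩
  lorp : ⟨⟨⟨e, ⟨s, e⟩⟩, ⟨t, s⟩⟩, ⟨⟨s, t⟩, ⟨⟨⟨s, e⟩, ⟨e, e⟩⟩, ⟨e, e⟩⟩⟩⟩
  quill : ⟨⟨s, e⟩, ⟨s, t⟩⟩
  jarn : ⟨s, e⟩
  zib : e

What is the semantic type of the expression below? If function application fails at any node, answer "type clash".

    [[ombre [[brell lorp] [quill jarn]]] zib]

e

[brell lorp]: lorp is ⟨⟨⟨e, ⟨s, e⟩⟩, ⟨t, s⟩⟩, ⟨⟨s, t⟩, ⟨⟨⟨s, e⟩, ⟨e, e⟩⟩, ⟨e, e⟩⟩⟩⟩, brell is ⟨⟨e, ⟨s, e⟩⟩, ⟨t, s⟩⟩; result ⟨⟨s, t⟩, ⟨⟨⟨s, e⟩, ⟨e, e⟩⟩, ⟨e, e⟩⟩⟩.
[quill jarn]: quill is ⟨⟨s, e⟩, ⟨s, t⟩⟩, jarn is ⟨s, e⟩; result ⟨s, t⟩.
[[brell lorp] [quill jarn]]: [brell lorp] is ⟨⟨s, t⟩, ⟨⟨⟨s, e⟩, ⟨e, e⟩⟩, ⟨e, e⟩⟩⟩, [quill jarn] is ⟨s, t⟩; result ⟨⟨⟨s, e⟩, ⟨e, e⟩⟩, ⟨e, e⟩⟩.
[ombre [[brell lorp] [quill jarn]]]: [[brell lorp] [quill jarn]] is ⟨⟨⟨s, e⟩, ⟨e, e⟩⟩, ⟨e, e⟩⟩, ombre is ⟨⟨s, e⟩, ⟨e, e⟩⟩; result ⟨e, e⟩.
[[ombre [[brell lorp] [quill jarn]]] zib]: [ombre [[brell lorp] [quill jarn]]] is ⟨e, e⟩, zib is e; result e.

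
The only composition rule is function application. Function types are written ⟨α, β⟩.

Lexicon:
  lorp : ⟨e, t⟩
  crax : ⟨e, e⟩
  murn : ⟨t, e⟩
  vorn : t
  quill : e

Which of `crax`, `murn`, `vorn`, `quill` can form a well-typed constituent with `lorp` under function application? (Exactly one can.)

crax : ⟨e, e⟩ — does not combine with lorp.
murn : ⟨t, e⟩ — does not combine with lorp.
vorn : t — does not combine with lorp.
quill — combines: lorp : ⟨e, t⟩ takes quill : e as argument, giving t.

quill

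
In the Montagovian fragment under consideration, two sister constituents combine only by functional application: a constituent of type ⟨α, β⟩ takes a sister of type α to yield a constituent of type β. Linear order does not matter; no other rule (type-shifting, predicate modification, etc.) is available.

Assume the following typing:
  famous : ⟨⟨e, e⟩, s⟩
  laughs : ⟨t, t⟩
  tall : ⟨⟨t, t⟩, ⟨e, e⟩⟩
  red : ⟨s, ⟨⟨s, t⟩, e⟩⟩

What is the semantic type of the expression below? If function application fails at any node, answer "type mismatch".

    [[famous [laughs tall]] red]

⟨⟨s, t⟩, e⟩

[laughs tall]: tall is ⟨⟨t, t⟩, ⟨e, e⟩⟩, laughs is ⟨t, t⟩; result ⟨e, e⟩.
[famous [laughs tall]]: famous is ⟨⟨e, e⟩, s⟩, [laughs tall] is ⟨e, e⟩; result s.
[[famous [laughs tall]] red]: red is ⟨s, ⟨⟨s, t⟩, e⟩⟩, [famous [laughs tall]] is s; result ⟨⟨s, t⟩, e⟩.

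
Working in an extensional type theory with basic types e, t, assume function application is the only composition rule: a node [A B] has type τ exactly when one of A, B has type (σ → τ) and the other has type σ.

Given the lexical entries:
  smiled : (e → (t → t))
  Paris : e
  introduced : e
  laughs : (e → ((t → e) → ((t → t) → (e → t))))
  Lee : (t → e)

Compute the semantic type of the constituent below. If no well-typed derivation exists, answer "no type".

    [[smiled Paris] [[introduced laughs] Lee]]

[smiled Paris]: functor smiled : (e → (t → t)), argument Paris : e; result (t → t).
[introduced laughs]: functor laughs : (e → ((t → e) → ((t → t) → (e → t)))), argument introduced : e; result ((t → e) → ((t → t) → (e → t))).
[[introduced laughs] Lee]: functor [introduced laughs] : ((t → e) → ((t → t) → (e → t))), argument Lee : (t → e); result ((t → t) → (e → t)).
[[smiled Paris] [[introduced laughs] Lee]]: functor [[introduced laughs] Lee] : ((t → t) → (e → t)), argument [smiled Paris] : (t → t); result (e → t).

(e → t)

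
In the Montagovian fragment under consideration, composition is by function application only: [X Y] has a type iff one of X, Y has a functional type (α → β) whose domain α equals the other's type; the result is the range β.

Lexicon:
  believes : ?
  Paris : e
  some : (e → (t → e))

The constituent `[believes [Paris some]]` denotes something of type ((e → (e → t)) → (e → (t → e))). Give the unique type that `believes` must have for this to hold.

((t → e) → ((e → (e → t)) → (e → (t → e))))

For [believes [Paris some]] to have type ((e → (e → t)) → (e → (t → e))) with [Paris some] of type (t → e), believes must be the function: believes : ((t → e) → ((e → (e → t)) → (e → (t → e)))).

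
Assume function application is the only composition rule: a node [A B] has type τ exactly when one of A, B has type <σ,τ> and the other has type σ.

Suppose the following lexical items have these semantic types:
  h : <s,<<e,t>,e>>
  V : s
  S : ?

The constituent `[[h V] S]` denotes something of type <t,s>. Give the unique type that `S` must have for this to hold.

<<<e,t>,e>,<t,s>>

For [[h V] S] to have type <t,s> with [h V] of type <<e,t>,e>, S must be the function: S : <<<e,t>,e>,<t,s>>.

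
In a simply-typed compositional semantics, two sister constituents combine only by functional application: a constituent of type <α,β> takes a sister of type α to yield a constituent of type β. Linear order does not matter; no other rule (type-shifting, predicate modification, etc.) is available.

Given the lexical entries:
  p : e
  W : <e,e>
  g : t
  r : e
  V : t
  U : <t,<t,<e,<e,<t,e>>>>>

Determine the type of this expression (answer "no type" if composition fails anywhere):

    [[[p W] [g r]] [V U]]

[p W] — W of type <e,e> combines with p of type e: type e.
[g r]: t with e — neither is a function whose domain matches the other; composition fails here.

no type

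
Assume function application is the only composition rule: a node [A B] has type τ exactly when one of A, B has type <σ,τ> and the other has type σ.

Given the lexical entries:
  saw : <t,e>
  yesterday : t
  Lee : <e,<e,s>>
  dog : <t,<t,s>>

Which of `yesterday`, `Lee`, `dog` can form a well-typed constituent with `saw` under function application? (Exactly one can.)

yesterday

yesterday — combines: saw : <t,e> takes yesterday : t as argument, giving e.
Lee : <e,<e,s>> — no; saw wants t, and Lee wants e.
dog : <t,<t,s>> — no; saw wants t, and dog wants t.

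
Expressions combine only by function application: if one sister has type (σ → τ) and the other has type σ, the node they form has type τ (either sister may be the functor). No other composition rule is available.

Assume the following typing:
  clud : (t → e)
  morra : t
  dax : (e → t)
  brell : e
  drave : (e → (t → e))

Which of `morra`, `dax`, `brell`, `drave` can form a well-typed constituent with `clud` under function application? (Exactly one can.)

morra — combines: clud : (t → e) takes morra : t as argument, giving e.
dax : (e → t) — clud needs t; dax needs e; neither fits.
brell : e — clud needs t; brell needs nothing (atomic); neither fits.
drave : (e → (t → e)) — clud needs t; drave needs e; neither fits.

morra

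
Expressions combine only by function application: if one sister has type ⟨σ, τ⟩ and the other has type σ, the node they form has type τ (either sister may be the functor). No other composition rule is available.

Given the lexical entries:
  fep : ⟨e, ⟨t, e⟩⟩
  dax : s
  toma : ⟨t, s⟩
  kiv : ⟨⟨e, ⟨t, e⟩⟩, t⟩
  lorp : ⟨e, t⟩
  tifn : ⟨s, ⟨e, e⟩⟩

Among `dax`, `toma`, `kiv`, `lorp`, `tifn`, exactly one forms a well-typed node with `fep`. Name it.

dax : s — fep needs e; dax needs nothing (atomic); neither fits.
toma : ⟨t, s⟩ — fep needs e; toma needs t; neither fits.
kiv — combines: kiv : ⟨⟨e, ⟨t, e⟩⟩, t⟩ takes fep : ⟨e, ⟨t, e⟩⟩ as argument, giving t.
lorp : ⟨e, t⟩ — fep needs e; lorp needs e; neither fits.
tifn : ⟨s, ⟨e, e⟩⟩ — fep needs e; tifn needs s; neither fits.

kiv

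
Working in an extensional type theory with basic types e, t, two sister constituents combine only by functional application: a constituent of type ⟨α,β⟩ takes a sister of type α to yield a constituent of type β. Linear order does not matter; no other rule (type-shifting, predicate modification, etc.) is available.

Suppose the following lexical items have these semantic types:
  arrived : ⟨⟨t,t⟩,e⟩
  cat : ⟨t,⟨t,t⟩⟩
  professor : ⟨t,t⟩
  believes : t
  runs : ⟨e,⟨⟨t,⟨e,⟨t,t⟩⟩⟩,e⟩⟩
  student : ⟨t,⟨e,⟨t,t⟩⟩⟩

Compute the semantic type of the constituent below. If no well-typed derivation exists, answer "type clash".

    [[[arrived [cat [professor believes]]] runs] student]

[professor believes]: functor professor : ⟨t,t⟩, argument believes : t; result t.
[cat [professor believes]]: functor cat : ⟨t,⟨t,t⟩⟩, argument [professor believes] : t; result ⟨t,t⟩.
[arrived [cat [professor believes]]]: functor arrived : ⟨⟨t,t⟩,e⟩, argument [cat [professor believes]] : ⟨t,t⟩; result e.
[[arrived [cat [professor believes]]] runs]: functor runs : ⟨e,⟨⟨t,⟨e,⟨t,t⟩⟩⟩,e⟩⟩, argument [arrived [cat [professor believes]]] : e; result ⟨⟨t,⟨e,⟨t,t⟩⟩⟩,e⟩.
[[[arrived [cat [professor believes]]] runs] student]: functor [[arrived [cat [professor believes]]] runs] : ⟨⟨t,⟨e,⟨t,t⟩⟩⟩,e⟩, argument student : ⟨t,⟨e,⟨t,t⟩⟩⟩; result e.

e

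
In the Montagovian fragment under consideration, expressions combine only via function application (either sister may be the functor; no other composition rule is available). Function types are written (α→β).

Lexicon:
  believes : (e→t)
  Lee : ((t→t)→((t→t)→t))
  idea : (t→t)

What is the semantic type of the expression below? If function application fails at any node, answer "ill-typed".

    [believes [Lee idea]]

At [Lee idea], Lee : ((t→t)→((t→t)→t)) takes idea : (t→t), giving ((t→t)→t).
At [believes [Lee idea]]: neither (e→t) nor ((t→t)→t) can take the other as argument; the node is ill-typed.

ill-typed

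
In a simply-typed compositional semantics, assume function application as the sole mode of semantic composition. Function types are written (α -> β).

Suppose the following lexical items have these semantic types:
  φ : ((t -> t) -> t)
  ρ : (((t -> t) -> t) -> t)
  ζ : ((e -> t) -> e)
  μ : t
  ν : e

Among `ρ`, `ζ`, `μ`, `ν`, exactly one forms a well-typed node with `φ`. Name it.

ρ

ρ — combines: ρ : (((t -> t) -> t) -> t) takes φ : ((t -> t) -> t) as argument, giving t.
ζ : ((e -> t) -> e) — no; φ wants (t -> t), and ζ wants (e -> t).
μ : t — no; φ wants (t -> t), and μ wants nothing (atomic).
ν : e — no; φ wants (t -> t), and ν wants nothing (atomic).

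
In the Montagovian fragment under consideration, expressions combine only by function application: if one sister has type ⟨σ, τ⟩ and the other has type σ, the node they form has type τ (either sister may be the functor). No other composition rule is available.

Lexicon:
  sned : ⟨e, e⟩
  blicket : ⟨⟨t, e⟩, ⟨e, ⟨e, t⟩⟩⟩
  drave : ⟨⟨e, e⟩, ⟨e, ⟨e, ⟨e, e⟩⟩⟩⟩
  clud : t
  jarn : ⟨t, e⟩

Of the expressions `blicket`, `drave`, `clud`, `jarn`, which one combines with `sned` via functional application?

drave

blicket : ⟨⟨t, e⟩, ⟨e, ⟨e, t⟩⟩⟩ — neither side's domain matches the other.
drave — combines: drave : ⟨⟨e, e⟩, ⟨e, ⟨e, ⟨e, e⟩⟩⟩⟩ takes sned : ⟨e, e⟩ as argument, giving ⟨e, ⟨e, ⟨e, e⟩⟩⟩.
clud : t — neither side's domain matches the other.
jarn : ⟨t, e⟩ — neither side's domain matches the other.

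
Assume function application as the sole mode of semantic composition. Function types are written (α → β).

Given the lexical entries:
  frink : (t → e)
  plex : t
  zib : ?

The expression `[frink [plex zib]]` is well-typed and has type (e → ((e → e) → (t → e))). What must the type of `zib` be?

[frink [plex zib]] is required to be (e → ((e → e) → (t → e))). frink : (t → e) cannot yield (e → ((e → e) → (t → e))) as functor, so [plex zib] : ((t → e) → (e → ((e → e) → (t → e)))).
[plex zib] is required to be ((t → e) → (e → ((e → e) → (t → e)))). plex : t cannot yield ((t → e) → (e → ((e → e) → (t → e)))) as functor, so zib : (t → ((t → e) → (e → ((e → e) → (t → e))))).

(t → ((t → e) → (e → ((e → e) → (t → e)))))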